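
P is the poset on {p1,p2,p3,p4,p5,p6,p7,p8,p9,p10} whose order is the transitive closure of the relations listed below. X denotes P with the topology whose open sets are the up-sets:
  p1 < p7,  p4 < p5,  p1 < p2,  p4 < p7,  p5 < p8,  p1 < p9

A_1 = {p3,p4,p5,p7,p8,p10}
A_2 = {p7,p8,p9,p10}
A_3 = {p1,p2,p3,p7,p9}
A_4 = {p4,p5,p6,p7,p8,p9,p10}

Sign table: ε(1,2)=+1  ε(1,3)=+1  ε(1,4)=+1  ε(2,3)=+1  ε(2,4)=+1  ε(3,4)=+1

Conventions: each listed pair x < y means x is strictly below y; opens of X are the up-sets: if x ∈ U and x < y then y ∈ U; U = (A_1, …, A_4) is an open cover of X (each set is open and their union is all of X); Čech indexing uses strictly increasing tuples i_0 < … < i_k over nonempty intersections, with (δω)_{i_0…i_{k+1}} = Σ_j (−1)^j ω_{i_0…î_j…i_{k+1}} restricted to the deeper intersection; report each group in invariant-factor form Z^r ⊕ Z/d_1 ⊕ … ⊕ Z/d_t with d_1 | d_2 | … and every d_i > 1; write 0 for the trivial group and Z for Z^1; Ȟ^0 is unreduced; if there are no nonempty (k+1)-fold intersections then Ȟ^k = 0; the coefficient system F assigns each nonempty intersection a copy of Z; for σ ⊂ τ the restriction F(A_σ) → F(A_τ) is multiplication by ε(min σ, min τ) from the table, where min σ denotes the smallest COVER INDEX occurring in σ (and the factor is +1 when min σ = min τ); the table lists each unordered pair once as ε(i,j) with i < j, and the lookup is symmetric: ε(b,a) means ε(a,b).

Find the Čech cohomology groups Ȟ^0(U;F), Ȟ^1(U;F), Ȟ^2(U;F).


nerve of the cover:
  A12={p7,p8,p10} A13={p3,p7} A14={p4,p5,p7,p8,p10} A23={p7,p9} A24={p7,p8,p9,p10} A34={p7,p9}
  A123={p7} A124={p7,p8,p10} A134={p7} A234={p7,p9}
  A1234={p7}
C dims 4,6,4,1; δ0: rk 3, SNF 1^3; δ1: rk 3, SNF 1^3; δ2: rk 1, SNF 1^1
Ȟ^0 = (4 − 3) − 0 = 1, so Ȟ^0 ≅ Z
Ȟ^1 = (6 − 3) − 3 = 0, so Ȟ^1 ≅ 0
Ȟ^2 = (4 − 1) − 3 = 0, so Ȟ^2 ≅ 0

Ȟ^0 = Z, Ȟ^1 = 0 and Ȟ^2 = 0


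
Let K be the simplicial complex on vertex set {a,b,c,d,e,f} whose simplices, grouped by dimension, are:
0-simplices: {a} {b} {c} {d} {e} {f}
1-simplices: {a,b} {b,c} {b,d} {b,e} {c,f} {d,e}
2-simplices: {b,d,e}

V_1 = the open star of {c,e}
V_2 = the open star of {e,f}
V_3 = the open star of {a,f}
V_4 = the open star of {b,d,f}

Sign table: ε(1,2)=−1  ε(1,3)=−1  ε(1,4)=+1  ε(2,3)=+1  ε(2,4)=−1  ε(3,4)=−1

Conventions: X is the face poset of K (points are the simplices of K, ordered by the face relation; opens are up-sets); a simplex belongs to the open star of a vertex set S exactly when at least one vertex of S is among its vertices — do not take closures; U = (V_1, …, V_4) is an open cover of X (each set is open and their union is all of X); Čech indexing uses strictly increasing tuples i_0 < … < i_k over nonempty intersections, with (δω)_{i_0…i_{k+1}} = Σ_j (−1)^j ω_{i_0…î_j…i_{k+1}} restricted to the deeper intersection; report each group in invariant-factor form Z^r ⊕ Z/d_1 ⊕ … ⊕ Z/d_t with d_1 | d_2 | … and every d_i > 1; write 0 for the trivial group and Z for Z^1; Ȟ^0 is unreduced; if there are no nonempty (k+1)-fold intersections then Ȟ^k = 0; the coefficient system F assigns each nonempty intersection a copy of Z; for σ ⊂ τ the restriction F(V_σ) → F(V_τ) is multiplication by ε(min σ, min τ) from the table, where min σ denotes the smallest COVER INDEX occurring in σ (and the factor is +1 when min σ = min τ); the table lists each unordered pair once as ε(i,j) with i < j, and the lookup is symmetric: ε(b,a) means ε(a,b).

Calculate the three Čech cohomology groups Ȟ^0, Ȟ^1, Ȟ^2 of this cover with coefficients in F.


Ȟ^0(U;F) ≅ Z; Ȟ^1(U;F) ≅ 0; Ȟ^2(U;F) ≅ 0

nerve of the cover:
  V1={{c},{e},{b,c},{b,e},{c,f},{d,e},{b,d,e}} V2={{e},{f},{b,e},{c,f},{d,e},{b,d,e}} V3={{a},{f},{a,b},{c,f}} V4={{b},{d},{f},{a,b},{b,c},{b,d},{b,e},{c,f},{d,e},{b,d,e}}
  V12={{e},{b,e},{c,f},{d,e},{b,d,e}} V13={{c,f}} V14={{b,c},{b,e},{c,f},{d,e},{b,d,e}} V23={{f},{c,f}} V24={{f},{b,e},{c,f},{d,e},{b,d,e}} V34={{f},{a,b},{c,f}}
  V123={{c,f}} V124={{b,e},{c,f},{d,e},{b,d,e}} V134={{c,f}} V234={{f},{c,f}}
  V1234={{c,f}}
C dims 4,6,4,1; δ0: rk 3, SNF 1^3; δ1: rk 3, SNF 1^3; δ2: rk 1, SNF 1^1
Ȟ^0 = (4 − 3) − 0 = 1, so Ȟ^0 ≅ Z
Ȟ^1 = (6 − 3) − 3 = 0, so Ȟ^1 ≅ 0
Ȟ^2 = (4 − 1) − 3 = 0, so Ȟ^2 ≅ 0


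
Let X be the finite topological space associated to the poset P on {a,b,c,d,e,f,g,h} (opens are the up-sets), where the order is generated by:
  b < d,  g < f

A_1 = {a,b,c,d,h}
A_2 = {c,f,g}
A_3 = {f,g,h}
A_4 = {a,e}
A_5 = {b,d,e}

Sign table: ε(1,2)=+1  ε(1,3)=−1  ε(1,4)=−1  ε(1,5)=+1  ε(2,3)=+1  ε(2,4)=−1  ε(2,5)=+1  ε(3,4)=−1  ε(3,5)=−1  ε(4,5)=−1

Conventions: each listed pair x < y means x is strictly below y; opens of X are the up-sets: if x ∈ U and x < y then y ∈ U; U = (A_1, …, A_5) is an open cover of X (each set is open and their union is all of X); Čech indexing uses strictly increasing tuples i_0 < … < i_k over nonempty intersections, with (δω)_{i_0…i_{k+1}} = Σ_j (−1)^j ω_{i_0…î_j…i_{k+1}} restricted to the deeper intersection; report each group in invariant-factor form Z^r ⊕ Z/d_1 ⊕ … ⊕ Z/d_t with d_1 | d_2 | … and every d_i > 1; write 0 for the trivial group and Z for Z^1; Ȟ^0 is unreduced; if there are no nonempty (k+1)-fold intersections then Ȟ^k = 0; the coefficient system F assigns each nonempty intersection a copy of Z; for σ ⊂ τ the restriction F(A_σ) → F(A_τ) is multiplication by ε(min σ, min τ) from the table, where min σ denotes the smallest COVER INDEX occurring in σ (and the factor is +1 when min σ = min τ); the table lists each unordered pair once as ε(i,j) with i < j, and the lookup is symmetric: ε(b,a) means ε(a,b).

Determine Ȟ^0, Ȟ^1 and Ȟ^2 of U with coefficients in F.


nerve simplices:
  A12={c} A13={h} A14={a} A15={b,d} A23={f,g} A45={e}
C dims 5,6; δ0: rk 5, SNF 1^4·2
degree 0: 5−5−0 = 0 → Ȟ^0 ≅ 0
degree 1: 6−0−5 = 1 plus torsion [2] → Ȟ^1 ≅ Z ⊕ Z/2
degree 2: 0−0−0 = 0 → Ȟ^2 ≅ 0

Ȟ^0(U;F) ≅ 0, Ȟ^1(U;F) ≅ Z ⊕ Z/2, Ȟ^2(U;F) ≅ 0


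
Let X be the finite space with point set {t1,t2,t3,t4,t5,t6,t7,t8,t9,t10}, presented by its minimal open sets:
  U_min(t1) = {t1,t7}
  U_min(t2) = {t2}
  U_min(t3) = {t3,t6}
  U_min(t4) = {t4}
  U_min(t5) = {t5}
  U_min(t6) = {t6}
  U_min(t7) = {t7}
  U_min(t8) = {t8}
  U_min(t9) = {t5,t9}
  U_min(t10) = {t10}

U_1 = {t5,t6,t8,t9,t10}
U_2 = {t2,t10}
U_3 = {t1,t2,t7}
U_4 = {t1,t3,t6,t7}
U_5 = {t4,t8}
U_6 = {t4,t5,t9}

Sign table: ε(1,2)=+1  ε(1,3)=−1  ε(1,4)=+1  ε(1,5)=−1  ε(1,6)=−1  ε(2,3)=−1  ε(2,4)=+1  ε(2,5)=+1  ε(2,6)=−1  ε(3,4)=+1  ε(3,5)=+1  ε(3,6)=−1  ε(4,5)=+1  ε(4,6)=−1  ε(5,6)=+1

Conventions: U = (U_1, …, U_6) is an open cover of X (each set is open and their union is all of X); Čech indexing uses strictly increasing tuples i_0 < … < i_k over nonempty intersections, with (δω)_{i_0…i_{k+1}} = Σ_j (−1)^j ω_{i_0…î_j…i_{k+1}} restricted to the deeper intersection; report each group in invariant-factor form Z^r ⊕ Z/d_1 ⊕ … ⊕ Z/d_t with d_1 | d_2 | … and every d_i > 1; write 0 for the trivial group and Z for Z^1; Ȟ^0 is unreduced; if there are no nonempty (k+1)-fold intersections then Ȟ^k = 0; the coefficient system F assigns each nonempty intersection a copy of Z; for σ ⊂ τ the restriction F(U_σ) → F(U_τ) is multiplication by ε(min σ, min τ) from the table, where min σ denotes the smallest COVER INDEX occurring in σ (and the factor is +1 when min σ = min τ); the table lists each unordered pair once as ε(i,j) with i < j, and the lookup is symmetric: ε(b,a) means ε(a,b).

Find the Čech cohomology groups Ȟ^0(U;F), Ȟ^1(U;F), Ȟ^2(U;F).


nerve of the cover:
  U12={t10} U14={t6} U15={t8} U16={t5,t9} U23={t2} U34={t1,t7} U56={t4}
C dims 6,7; δ0: rk 6, SNF 1^5·2
Ȟ^0 = (6 − 6) − 0 = 0, so Ȟ^0 ≅ 0
Ȟ^1 = (7 − 0) − 6 = 1 plus torsion [2], so Ȟ^1 ≅ Z ⊕ Z/2
Ȟ^2 = (0 − 0) − 0 = 0, so Ȟ^2 ≅ 0

Ȟ^0(U;F) ≅ 0,  Ȟ^1(U;F) ≅ Z ⊕ Z/2,  Ȟ^2(U;F) ≅ 0


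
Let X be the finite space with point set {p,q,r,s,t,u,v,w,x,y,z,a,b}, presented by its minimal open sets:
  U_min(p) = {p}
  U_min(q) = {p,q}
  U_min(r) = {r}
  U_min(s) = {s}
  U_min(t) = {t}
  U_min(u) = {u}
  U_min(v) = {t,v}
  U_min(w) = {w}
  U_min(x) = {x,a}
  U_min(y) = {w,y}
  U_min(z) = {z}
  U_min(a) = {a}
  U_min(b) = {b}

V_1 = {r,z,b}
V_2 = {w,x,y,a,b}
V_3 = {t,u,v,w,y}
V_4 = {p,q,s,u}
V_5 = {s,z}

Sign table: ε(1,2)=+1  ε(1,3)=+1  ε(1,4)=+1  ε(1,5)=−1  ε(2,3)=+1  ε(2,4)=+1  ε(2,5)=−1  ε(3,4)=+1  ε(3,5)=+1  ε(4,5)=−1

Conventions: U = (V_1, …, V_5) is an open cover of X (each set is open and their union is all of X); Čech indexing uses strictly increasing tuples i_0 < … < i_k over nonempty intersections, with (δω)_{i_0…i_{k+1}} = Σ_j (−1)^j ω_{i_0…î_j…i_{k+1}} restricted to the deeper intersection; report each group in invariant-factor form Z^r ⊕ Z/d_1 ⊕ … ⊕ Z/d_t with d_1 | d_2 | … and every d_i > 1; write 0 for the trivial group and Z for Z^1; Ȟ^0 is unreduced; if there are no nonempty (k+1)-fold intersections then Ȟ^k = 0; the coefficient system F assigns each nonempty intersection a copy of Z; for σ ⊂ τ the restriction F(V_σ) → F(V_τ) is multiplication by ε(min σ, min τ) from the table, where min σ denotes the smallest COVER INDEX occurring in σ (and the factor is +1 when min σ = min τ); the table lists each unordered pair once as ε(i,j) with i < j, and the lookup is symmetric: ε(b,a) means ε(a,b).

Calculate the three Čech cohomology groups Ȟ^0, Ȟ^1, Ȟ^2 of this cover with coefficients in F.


Ȟ^0(U;F) ≅ Z; Ȟ^1(U;F) ≅ Z; Ȟ^2(U;F) ≅ 0

cover nerve:
  V12={b} V15={z} V23={w,y} V34={u} V45={s}
C dims 5,5; δ0: rk 4, SNF 1^4
Ȟ^0: (5−4)−0=1 ⇒ Z
Ȟ^1: (5−0)−4=1 ⇒ Z
Ȟ^2: (0−0)−0=0 ⇒ 0


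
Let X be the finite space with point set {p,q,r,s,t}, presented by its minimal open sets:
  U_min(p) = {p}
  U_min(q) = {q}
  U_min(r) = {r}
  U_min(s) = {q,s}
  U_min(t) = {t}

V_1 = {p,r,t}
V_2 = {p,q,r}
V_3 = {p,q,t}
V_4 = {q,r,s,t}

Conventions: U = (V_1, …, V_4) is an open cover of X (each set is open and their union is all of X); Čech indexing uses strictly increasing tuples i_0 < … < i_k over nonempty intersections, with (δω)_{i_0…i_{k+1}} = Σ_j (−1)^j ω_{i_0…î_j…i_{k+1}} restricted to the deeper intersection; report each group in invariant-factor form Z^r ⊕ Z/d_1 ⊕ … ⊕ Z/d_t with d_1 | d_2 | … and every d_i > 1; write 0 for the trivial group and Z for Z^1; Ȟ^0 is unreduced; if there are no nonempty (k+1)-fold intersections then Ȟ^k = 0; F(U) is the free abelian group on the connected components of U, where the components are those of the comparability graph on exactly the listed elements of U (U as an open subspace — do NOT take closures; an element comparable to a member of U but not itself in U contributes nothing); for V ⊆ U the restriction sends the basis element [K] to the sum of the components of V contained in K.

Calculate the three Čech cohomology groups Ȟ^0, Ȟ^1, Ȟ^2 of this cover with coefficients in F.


Ȟ^0 ≅ Z^4, Ȟ^1 ≅ 0, Ȟ^2 ≅ 0

nerve of the cover:
  V12={p,r} V13={p,t} V14={r,t} V23={p,q} V24={q,r} V34={q,t}
  V123={p} V124={r} V134={t} V234={q}
components per intersection:
  V1: {p} {r} {t}
  V2: {p} {q} {r}
  V3: {p} {q} {t}
  V4: {q,s} {r} {t}
  V12: {p} {r}
  V13: {p} {t}
  V14: {r} {t}
  V23: {p} {q}
  V24: {q} {r}
  V34: {q} {t}
  V123: {p}
  V124: {r}
  V134: {t}
  V234: {q}
C dims 12,12,4; δ0: rk 8, SNF 1^8; δ1: rk 4, SNF 1^4
Ȟ^0 = (12 − 8) − 0 = 4, so Ȟ^0 ≅ Z^4
Ȟ^1 = (12 − 4) − 8 = 0, so Ȟ^1 ≅ 0
Ȟ^2 = (4 − 0) − 4 = 0, so Ȟ^2 ≅ 0


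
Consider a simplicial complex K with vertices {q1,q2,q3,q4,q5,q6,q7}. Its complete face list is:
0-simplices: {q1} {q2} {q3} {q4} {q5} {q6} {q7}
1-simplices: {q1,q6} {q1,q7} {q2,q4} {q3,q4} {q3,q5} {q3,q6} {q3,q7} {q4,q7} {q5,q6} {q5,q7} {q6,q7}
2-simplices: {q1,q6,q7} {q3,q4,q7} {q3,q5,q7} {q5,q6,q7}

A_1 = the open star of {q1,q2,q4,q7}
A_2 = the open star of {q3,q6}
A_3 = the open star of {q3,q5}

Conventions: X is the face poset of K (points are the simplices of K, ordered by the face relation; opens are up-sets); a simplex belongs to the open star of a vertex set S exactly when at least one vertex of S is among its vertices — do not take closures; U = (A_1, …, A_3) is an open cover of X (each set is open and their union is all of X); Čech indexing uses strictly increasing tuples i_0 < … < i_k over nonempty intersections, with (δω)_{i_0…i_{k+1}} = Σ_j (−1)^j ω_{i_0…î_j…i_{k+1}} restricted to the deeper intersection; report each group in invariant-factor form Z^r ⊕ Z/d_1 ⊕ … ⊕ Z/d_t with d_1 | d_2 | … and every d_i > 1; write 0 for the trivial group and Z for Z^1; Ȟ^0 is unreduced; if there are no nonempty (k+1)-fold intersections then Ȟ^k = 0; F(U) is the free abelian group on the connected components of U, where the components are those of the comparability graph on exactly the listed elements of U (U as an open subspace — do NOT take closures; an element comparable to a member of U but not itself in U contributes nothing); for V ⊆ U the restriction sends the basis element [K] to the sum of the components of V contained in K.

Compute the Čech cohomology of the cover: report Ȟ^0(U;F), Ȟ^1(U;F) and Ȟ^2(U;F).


nonempty overlaps:
  A1={{q1},{q2},{q4},{q7},{q1,q6},{q1,q7},{q2,q4},{q3,q4},{q3,q7},{q4,q7},{q5,q7},{q6,q7},{q1,q6,q7},{q3,q4,q7},{q3,q5,q7},{q5,q6,q7}} A2={{q3},{q6},{q1,q6},{q3,q4},{q3,q5},{q3,q6},{q3,q7},{q5,q6},{q6,q7},{q1,q6,q7},{q3,q4,q7},{q3,q5,q7},{q5,q6,q7}} A3={{q3},{q5},{q3,q4},{q3,q5},{q3,q6},{q3,q7},{q5,q6},{q5,q7},{q3,q4,q7},{q3,q5,q7},{q5,q6,q7}}
  A12={{q1,q6},{q3,q4},{q3,q7},{q6,q7},{q1,q6,q7},{q3,q4,q7},{q3,q5,q7},{q5,q6,q7}} A13={{q3,q4},{q3,q7},{q5,q7},{q3,q4,q7},{q3,q5,q7},{q5,q6,q7}} A23={{q3},{q3,q4},{q3,q5},{q3,q6},{q3,q7},{q5,q6},{q3,q4,q7},{q3,q5,q7},{q5,q6,q7}}
  A123={{q3,q4},{q3,q7},{q3,q4,q7},{q3,q5,q7},{q5,q6,q7}}
components per intersection:
  A1: {{q1},{q2},{q4},{q7},{q1,q6},{q1,q7},{q2,q4},{q3,q4},{q3,q7},{q4,q7},{q5,q7},{q6,q7},{q1,q6,q7},{q3,q4,q7},{q3,q5,q7},{q5,q6,q7}}
  A2: {{q3},{q6},{q1,q6},{q3,q4},{q3,q5},{q3,q6},{q3,q7},{q5,q6},{q6,q7},{q1,q6,q7},{q3,q4,q7},{q3,q5,q7},{q5,q6,q7}}
  A3: {{q3},{q5},{q3,q4},{q3,q5},{q3,q6},{q3,q7},{q5,q6},{q5,q7},{q3,q4,q7},{q3,q5,q7},{q5,q6,q7}}
  A12: {{q1,q6},{q6,q7},{q1,q6,q7},{q5,q6,q7}} {{q3,q4},{q3,q7},{q3,q4,q7},{q3,q5,q7}}
  A13: {{q3,q4},{q3,q7},{q5,q7},{q3,q4,q7},{q3,q5,q7},{q5,q6,q7}}
  A23: {{q3},{q3,q4},{q3,q5},{q3,q6},{q3,q7},{q3,q4,q7},{q3,q5,q7}} {{q5,q6},{q5,q6,q7}}
  A123: {{q3,q4},{q3,q7},{q3,q4,q7},{q3,q5,q7}} {{q5,q6,q7}}
C dims 3,5,2; δ0: rk 2, SNF 1^2; δ1: rk 2, SNF 1^2
degree 0: 3−2−0 = 1 → Ȟ^0 ≅ Z
degree 1: 5−2−2 = 1 → Ȟ^1 ≅ Z
degree 2: 2−0−2 = 0 → Ȟ^2 ≅ 0

Ȟ^0(U;F) ≅ Z, Ȟ^1(U;F) ≅ Z and Ȟ^2(U;F) ≅ 0


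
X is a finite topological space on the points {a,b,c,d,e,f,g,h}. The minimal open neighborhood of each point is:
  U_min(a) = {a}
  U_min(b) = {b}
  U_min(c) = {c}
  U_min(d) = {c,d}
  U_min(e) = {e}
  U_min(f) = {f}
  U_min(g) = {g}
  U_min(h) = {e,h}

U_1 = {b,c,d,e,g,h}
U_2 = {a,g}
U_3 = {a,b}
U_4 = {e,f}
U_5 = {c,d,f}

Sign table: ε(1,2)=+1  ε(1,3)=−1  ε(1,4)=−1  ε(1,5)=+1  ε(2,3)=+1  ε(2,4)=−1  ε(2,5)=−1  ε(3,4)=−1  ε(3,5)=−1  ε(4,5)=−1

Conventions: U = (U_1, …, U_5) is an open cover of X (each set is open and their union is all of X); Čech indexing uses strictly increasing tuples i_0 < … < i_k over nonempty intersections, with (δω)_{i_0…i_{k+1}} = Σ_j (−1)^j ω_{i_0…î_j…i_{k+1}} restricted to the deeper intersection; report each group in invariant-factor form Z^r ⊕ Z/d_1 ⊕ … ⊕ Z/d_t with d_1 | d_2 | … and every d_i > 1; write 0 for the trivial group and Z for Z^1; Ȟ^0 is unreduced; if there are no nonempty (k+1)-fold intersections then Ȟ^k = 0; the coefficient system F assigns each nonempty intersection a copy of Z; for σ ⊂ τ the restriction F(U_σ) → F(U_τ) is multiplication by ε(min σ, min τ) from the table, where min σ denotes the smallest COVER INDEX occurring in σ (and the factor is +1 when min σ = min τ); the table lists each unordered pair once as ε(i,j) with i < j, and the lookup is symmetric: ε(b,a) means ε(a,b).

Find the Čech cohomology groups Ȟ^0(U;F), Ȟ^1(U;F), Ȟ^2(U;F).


nerve simplices:
  U12={g} U13={b} U14={e} U15={c,d} U23={a} U45={f}
C dims 5,6; δ0: rk 5, SNF 1^4·2
degree 0: 5−5−0 = 0 → Ȟ^0 ≅ 0
degree 1: 6−0−5 = 1 plus torsion [2] → Ȟ^1 ≅ Z ⊕ Z/2
degree 2: 0−0−0 = 0 → Ȟ^2 ≅ 0

Ȟ^0(U;F) ≅ 0; Ȟ^1(U;F) ≅ Z ⊕ Z/2; Ȟ^2(U;F) ≅ 0


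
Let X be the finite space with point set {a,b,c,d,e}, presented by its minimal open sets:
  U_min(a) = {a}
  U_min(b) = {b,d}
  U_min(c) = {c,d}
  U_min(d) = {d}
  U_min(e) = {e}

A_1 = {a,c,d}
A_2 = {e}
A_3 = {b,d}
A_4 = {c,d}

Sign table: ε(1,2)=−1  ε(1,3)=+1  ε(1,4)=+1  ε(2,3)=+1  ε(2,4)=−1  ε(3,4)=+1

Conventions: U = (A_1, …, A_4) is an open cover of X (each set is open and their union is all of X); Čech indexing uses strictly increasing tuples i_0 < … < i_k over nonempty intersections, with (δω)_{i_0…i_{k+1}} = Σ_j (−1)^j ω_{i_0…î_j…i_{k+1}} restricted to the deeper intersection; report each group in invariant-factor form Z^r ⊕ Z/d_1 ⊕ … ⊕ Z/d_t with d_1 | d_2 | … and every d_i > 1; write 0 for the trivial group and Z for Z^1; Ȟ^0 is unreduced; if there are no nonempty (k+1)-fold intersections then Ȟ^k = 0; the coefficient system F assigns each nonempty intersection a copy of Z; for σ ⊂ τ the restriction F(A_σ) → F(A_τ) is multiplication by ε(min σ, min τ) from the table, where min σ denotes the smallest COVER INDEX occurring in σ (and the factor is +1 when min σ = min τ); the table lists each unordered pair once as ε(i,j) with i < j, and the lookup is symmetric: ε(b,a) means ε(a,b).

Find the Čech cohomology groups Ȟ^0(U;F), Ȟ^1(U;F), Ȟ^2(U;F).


Ȟ^0(U;F) ≅ Z^2, Ȟ^1(U;F) ≅ 0 and Ȟ^2(U;F) ≅ 0

cover nerve:
  A13={d} A14={c,d} A34={d}
  A134={d}
C dims 4,3,1; δ0: rk 2, SNF 1^2; δ1: rk 1, SNF 1^1
Ȟ^0: (4−2)−0=2 ⇒ Z^2
Ȟ^1: (3−1)−2=0 ⇒ 0
Ȟ^2: (1−0)−1=0 ⇒ 0


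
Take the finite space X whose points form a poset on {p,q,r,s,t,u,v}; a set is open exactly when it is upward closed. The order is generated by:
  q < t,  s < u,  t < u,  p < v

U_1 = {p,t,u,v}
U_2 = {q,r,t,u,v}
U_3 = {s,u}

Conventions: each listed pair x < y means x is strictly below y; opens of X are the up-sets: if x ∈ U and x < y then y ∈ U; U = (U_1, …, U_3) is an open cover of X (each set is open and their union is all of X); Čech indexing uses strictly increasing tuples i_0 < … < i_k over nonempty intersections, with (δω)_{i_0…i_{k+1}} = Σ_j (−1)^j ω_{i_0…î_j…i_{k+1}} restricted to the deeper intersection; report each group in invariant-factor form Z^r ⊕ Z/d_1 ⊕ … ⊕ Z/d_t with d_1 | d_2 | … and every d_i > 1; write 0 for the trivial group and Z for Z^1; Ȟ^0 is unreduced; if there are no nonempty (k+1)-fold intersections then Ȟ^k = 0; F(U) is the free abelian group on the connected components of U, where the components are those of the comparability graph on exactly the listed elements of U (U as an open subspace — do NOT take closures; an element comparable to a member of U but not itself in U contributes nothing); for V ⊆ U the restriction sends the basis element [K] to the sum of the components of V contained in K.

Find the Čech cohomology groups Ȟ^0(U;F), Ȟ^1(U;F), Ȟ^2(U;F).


Ȟ^0 ≅ Z^3,  Ȟ^1 ≅ 0,  Ȟ^2 ≅ 0

nerve simplices:
  U12={t,u,v} U13={u} U23={u}
  U123={u}
components per intersection:
  U1: {p,v} {t,u}
  U2: {q,t,u} {r} {v}
  U3: {s,u}
  U12: {t,u} {v}
  U13: {u}
  U23: {u}
  U123: {u}
C dims 6,4,1; δ0: rk 3, SNF 1^3; δ1: rk 1, SNF 1^1
degree 0: 6−3−0 = 3 → Ȟ^0 ≅ Z^3
degree 1: 4−1−3 = 0 → Ȟ^1 ≅ 0
degree 2: 1−0−1 = 0 → Ȟ^2 ≅ 0


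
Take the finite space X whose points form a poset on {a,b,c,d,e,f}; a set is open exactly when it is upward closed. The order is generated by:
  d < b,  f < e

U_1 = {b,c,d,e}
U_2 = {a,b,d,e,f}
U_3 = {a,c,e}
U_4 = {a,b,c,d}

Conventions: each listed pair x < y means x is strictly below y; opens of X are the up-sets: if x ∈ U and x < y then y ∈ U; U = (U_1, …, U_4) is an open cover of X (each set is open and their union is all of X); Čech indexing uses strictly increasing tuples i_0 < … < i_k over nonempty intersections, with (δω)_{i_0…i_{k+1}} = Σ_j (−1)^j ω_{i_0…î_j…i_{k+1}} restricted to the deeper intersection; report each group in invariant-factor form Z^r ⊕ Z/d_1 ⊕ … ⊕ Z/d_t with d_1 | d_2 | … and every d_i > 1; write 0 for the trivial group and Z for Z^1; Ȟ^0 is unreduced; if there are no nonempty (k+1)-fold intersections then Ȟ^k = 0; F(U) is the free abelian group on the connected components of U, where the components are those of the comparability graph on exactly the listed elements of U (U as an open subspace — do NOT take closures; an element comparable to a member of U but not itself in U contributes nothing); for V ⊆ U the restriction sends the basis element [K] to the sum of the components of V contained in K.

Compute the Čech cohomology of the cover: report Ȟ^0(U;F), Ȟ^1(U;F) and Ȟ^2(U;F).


nerve simplices:
  U12={b,d,e} U13={c,e} U14={b,c,d} U23={a,e} U24={a,b,d} U34={a,c}
  U123={e} U124={b,d} U134={c} U234={a}
components per intersection:
  U1: {b,d} {c} {e}
  U2: {a} {b,d} {e,f}
  U3: {a} {c} {e}
  U4: {a} {b,d} {c}
  U12: {b,d} {e}
  U13: {c} {e}
  U14: {b,d} {c}
  U23: {a} {e}
  U24: {a} {b,d}
  U34: {a} {c}
  U123: {e}
  U124: {b,d}
  U134: {c}
  U234: {a}
C dims 12,12,4; δ0: rk 8, SNF 1^8; δ1: rk 4, SNF 1^4
degree 0: 12−8−0 = 4 → Ȟ^0 ≅ Z^4
degree 1: 12−4−8 = 0 → Ȟ^1 ≅ 0
degree 2: 4−0−4 = 0 → Ȟ^2 ≅ 0

Ȟ^0 = Z^4; Ȟ^1 = 0; Ȟ^2 = 0


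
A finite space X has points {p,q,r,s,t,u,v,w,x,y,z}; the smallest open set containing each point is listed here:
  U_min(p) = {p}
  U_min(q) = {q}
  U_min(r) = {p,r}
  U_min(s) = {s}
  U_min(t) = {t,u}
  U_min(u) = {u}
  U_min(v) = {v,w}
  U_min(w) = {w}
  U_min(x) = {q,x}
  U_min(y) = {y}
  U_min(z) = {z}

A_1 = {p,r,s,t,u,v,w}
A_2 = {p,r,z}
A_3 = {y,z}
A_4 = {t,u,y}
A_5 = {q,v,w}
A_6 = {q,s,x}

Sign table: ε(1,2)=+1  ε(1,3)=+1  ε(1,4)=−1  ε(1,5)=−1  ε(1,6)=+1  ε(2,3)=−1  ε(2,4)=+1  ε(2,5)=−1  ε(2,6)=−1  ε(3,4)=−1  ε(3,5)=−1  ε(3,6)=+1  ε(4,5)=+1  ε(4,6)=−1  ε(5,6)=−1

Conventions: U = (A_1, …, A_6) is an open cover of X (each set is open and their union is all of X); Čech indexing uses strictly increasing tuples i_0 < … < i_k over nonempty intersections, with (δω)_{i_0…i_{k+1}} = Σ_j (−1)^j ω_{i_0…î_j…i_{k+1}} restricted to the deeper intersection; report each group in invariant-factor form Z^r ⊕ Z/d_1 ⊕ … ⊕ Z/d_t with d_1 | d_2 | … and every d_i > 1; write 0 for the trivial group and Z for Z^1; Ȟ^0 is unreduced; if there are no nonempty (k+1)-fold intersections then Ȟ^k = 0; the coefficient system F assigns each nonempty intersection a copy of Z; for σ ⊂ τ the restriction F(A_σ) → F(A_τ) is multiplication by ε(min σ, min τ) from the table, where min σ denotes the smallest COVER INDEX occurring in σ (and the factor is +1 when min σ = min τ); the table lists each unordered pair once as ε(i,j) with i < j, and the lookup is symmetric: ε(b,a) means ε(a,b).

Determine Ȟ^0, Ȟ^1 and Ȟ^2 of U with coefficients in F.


intersection data:
  A12={p,r} A14={t,u} A15={v,w} A16={s} A23={z} A34={y} A56={q}
C dims 6,7; δ0: rk 6, SNF 1^5·2
Ȟ^0 = (6 − 6) − 0 = 0, so Ȟ^0 ≅ 0
Ȟ^1 = (7 − 0) − 6 = 1 plus torsion [2], so Ȟ^1 ≅ Z ⊕ Z/2
Ȟ^2 = (0 − 0) − 0 = 0, so Ȟ^2 ≅ 0

Ȟ^0(U;F) ≅ 0, Ȟ^1(U;F) ≅ Z ⊕ Z/2 and Ȟ^2(U;F) ≅ 0


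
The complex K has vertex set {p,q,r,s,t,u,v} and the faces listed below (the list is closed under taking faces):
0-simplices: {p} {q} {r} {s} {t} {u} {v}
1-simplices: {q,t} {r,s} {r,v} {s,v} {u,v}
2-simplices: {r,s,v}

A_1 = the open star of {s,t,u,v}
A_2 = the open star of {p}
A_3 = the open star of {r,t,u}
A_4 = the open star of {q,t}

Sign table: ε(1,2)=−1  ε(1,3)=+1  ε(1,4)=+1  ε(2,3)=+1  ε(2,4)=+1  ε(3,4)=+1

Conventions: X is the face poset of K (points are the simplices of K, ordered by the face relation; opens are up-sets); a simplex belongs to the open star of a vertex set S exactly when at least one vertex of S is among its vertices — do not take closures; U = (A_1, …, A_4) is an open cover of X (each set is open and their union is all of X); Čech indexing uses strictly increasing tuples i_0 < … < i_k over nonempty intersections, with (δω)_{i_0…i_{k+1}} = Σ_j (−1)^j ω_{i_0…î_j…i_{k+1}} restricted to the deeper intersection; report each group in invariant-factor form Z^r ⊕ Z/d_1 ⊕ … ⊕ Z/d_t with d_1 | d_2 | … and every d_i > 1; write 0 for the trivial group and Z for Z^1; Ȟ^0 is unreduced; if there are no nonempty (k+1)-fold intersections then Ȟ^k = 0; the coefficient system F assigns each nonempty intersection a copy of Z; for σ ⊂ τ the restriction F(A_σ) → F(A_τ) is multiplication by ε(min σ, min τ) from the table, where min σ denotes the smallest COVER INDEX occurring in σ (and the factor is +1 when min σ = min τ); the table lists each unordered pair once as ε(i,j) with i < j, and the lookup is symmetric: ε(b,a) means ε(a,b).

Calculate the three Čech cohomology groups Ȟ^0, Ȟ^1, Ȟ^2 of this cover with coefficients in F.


nerve of the cover:
  A1={{s},{t},{u},{v},{q,t},{r,s},{r,v},{s,v},{u,v},{r,s,v}} A2={{p}} A3={{r},{t},{u},{q,t},{r,s},{r,v},{u,v},{r,s,v}} A4={{q},{t},{q,t}}
  A13={{t},{u},{q,t},{r,s},{r,v},{u,v},{r,s,v}} A14={{t},{q,t}} A34={{t},{q,t}}
  A134={{t},{q,t}}
C dims 4,3,1; δ0: rk 2, SNF 1^2; δ1: rk 1, SNF 1^1
Ȟ^0 = (4 − 2) − 0 = 2, so Ȟ^0 ≅ Z^2
Ȟ^1 = (3 − 1) − 2 = 0, so Ȟ^1 ≅ 0
Ȟ^2 = (1 − 0) − 1 = 0, so Ȟ^2 ≅ 0

Ȟ^0 = Z^2, Ȟ^1 = 0, Ȟ^2 = 0


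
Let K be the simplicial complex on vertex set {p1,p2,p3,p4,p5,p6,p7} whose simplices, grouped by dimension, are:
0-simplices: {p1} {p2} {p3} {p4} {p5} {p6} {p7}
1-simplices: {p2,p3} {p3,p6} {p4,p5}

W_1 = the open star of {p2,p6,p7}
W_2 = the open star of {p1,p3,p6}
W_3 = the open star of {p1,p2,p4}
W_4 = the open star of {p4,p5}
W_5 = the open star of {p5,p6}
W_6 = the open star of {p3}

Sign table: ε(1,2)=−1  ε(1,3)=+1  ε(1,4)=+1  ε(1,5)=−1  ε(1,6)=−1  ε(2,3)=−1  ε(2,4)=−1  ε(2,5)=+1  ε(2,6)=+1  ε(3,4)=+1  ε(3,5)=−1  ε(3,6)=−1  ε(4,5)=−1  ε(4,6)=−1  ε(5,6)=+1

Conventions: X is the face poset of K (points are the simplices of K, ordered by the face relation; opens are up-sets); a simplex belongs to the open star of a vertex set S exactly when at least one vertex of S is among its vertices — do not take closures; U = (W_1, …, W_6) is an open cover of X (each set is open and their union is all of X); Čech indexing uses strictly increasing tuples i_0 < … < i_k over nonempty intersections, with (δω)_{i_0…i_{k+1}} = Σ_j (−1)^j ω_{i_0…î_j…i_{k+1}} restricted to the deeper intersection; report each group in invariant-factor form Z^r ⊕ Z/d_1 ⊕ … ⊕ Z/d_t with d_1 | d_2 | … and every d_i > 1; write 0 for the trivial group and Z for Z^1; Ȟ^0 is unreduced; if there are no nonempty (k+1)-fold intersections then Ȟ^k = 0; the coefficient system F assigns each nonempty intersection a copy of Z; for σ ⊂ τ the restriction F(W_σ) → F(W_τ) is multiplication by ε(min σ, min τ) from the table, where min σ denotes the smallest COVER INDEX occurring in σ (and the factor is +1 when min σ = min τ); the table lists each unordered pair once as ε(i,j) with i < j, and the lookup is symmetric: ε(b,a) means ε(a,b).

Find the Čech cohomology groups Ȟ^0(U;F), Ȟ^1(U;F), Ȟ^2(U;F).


Ȟ^0(U;F) ≅ Z, Ȟ^1(U;F) ≅ Z, Ȟ^2(U;F) ≅ 0

nerve of the cover:
  W1={{p2},{p6},{p7},{p2,p3},{p3,p6}} W2={{p1},{p3},{p6},{p2,p3},{p3,p6}} W3={{p1},{p2},{p4},{p2,p3},{p4,p5}} W4={{p4},{p5},{p4,p5}} W5={{p5},{p6},{p3,p6},{p4,p5}} W6={{p3},{p2,p3},{p3,p6}}
  W12={{p6},{p2,p3},{p3,p6}} W13={{p2},{p2,p3}} W15={{p6},{p3,p6}} W16={{p2,p3},{p3,p6}} W23={{p1},{p2,p3}} W25={{p6},{p3,p6}} W26={{p3},{p2,p3},{p3,p6}} W34={{p4},{p4,p5}} W35={{p4,p5}} W36={{p2,p3}} W45={{p5},{p4,p5}} W56={{p3,p6}}
  W123={{p2,p3}} W125={{p6},{p3,p6}} W126={{p2,p3},{p3,p6}} W136={{p2,p3}} W156={{p3,p6}} W236={{p2,p3}} W256={{p3,p6}} W345={{p4,p5}}
  W1236={{p2,p3}} W1256={{p3,p6}}
C dims 6,12,8,2; δ0: rk 5, SNF 1^5; δ1: rk 6, SNF 1^6; δ2: rk 2, SNF 1^2
Ȟ^0 = (6 − 5) − 0 = 1, so Ȟ^0 ≅ Z
Ȟ^1 = (12 − 6) − 5 = 1, so Ȟ^1 ≅ Z
Ȟ^2 = (8 − 2) − 6 = 0, so Ȟ^2 ≅ 0


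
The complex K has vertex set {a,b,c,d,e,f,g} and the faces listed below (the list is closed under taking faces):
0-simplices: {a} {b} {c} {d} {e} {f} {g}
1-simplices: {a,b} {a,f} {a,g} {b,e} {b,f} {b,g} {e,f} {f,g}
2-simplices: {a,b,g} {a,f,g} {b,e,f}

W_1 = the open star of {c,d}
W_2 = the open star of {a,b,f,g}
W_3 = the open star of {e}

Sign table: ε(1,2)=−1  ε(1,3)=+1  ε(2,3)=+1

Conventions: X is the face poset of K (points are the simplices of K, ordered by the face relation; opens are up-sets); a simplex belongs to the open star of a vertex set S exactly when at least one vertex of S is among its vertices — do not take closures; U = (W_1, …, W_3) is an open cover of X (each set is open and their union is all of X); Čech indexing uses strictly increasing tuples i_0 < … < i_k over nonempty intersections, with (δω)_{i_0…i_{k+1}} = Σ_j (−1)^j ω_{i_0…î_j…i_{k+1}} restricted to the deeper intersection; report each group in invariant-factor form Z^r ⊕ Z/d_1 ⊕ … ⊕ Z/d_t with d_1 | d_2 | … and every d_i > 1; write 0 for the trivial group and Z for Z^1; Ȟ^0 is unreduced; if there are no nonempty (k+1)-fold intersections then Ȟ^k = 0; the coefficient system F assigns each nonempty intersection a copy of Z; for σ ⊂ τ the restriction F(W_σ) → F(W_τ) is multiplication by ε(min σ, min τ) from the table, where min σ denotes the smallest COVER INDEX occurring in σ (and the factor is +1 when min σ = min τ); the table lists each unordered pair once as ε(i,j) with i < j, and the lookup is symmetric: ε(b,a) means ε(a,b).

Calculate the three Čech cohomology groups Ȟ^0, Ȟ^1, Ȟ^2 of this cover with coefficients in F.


Ȟ^0(U;F) ≅ Z^2, Ȟ^1(U;F) ≅ 0, Ȟ^2(U;F) ≅ 0

nerve simplices:
  W1={{c},{d}} W2={{a},{b},{f},{g},{a,b},{a,f},{a,g},{b,e},{b,f},{b,g},{e,f},{f,g},{a,b,g},{a,f,g},{b,e,f}} W3={{e},{b,e},{e,f},{b,e,f}}
  W23={{b,e},{e,f},{b,e,f}}
C dims 3,1; δ0: rk 1, SNF 1^1
degree 0: 3−1−0 = 2 → Ȟ^0 ≅ Z^2
degree 1: 1−0−1 = 0 → Ȟ^1 ≅ 0
degree 2: 0−0−0 = 0 → Ȟ^2 ≅ 0


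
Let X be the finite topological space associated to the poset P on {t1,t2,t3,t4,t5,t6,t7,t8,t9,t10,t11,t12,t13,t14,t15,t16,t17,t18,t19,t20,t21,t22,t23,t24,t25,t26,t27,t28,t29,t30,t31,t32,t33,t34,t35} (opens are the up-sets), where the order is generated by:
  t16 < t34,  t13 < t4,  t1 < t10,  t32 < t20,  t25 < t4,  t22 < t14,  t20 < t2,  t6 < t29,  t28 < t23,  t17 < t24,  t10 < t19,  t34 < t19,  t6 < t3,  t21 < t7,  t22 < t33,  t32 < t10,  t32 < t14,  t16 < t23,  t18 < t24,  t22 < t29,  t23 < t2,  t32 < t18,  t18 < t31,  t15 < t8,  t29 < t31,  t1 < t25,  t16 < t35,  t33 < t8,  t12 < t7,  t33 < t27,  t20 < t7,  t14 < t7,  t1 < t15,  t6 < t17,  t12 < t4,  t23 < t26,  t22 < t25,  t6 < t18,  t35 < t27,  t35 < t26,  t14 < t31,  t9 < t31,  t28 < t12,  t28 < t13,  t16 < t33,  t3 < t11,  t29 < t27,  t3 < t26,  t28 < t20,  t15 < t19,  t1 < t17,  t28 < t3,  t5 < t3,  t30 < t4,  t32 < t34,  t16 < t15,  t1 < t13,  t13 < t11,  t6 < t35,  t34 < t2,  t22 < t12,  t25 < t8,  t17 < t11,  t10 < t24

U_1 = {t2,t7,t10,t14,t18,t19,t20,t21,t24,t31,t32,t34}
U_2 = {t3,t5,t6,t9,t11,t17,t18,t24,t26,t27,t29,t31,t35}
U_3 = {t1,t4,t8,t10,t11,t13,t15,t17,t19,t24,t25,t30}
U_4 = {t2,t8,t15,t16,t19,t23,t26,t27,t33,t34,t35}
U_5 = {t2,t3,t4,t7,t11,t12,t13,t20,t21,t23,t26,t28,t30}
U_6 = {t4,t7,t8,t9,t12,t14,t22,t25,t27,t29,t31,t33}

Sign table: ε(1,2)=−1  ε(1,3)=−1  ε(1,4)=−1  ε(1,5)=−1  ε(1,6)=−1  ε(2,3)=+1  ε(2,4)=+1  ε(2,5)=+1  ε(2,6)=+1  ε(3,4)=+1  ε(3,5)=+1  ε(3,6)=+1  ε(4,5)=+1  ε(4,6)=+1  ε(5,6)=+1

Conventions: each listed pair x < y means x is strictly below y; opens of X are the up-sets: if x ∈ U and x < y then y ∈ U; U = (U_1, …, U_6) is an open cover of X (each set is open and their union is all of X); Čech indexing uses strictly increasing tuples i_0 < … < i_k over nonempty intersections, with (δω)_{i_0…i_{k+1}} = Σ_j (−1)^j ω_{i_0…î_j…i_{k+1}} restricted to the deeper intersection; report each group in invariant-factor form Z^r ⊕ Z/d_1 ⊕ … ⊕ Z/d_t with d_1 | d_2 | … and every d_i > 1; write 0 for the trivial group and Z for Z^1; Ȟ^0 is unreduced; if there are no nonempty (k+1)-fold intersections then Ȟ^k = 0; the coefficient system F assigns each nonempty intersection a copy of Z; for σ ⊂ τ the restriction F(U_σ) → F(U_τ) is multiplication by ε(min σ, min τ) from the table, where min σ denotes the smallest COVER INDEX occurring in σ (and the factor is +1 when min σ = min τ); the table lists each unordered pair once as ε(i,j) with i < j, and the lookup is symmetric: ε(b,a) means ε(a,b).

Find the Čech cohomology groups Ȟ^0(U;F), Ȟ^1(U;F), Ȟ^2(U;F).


cover nerve:
  U12={t18,t24,t31} U13={t10,t19,t24} U14={t2,t19,t34} U15={t2,t7,t20,t21} U16={t7,t14,t31} U23={t11,t17,t24} U24={t26,t27,t35} U25={t3,t11,t26} U26={t9,t27,t29,t31} U34={t8,t15,t19} U35={t4,t11,t13,t30} U36={t4,t8,t25} U45={t2,t23,t26} U46={t8,t27,t33} U56={t4,t7,t12}
  U123={t24} U126={t31} U134={t19} U145={t2} U156={t7} U235={t11} U245={t26} U246={t27} U346={t8} U356={t4}
C dims 6,15,10; δ0: rk 5, SNF 1^5; δ1: rk 10, SNF 1^9·2
Ȟ^0: (6−5)−0=1 ⇒ Z
Ȟ^1: (15−10)−5=0 ⇒ 0
Ȟ^2: (10−0)−10=0 plus torsion [2] ⇒ Z/2

Ȟ^0 ≅ Z, Ȟ^1 ≅ 0, Ȟ^2 ≅ Z/2


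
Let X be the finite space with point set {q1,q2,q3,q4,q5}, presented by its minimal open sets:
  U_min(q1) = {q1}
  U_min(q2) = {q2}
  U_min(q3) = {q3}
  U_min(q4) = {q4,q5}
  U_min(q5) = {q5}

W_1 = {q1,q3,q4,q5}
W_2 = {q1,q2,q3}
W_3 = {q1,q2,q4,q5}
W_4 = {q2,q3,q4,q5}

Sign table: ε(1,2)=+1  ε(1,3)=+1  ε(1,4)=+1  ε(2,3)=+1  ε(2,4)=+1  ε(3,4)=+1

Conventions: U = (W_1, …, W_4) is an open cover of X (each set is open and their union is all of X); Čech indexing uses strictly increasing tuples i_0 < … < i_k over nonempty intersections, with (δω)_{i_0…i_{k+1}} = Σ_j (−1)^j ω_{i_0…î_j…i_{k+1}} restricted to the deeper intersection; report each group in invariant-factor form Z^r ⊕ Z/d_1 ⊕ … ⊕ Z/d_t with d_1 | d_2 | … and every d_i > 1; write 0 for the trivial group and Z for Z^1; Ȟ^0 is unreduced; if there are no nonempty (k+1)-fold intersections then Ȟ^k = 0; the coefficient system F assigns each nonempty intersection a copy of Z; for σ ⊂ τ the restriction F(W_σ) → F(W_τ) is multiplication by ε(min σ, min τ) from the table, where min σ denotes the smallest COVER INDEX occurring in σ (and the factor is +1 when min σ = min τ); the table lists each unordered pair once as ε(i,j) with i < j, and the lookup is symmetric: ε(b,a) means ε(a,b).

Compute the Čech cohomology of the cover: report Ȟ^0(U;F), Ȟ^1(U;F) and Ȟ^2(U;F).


Ȟ^0 ≅ Z,  Ȟ^1 ≅ 0,  Ȟ^2 ≅ Z

nerve simplices:
  W12={q1,q3} W13={q1,q4,q5} W14={q3,q4,q5} W23={q1,q2} W24={q2,q3} W34={q2,q4,q5}
  W123={q1} W124={q3} W134={q4,q5} W234={q2}
C dims 4,6,4; δ0: rk 3, SNF 1^3; δ1: rk 3, SNF 1^3
degree 0: 4−3−0 = 1 → Ȟ^0 ≅ Z
degree 1: 6−3−3 = 0 → Ȟ^1 ≅ 0
degree 2: 4−0−3 = 1 → Ȟ^2 ≅ Z


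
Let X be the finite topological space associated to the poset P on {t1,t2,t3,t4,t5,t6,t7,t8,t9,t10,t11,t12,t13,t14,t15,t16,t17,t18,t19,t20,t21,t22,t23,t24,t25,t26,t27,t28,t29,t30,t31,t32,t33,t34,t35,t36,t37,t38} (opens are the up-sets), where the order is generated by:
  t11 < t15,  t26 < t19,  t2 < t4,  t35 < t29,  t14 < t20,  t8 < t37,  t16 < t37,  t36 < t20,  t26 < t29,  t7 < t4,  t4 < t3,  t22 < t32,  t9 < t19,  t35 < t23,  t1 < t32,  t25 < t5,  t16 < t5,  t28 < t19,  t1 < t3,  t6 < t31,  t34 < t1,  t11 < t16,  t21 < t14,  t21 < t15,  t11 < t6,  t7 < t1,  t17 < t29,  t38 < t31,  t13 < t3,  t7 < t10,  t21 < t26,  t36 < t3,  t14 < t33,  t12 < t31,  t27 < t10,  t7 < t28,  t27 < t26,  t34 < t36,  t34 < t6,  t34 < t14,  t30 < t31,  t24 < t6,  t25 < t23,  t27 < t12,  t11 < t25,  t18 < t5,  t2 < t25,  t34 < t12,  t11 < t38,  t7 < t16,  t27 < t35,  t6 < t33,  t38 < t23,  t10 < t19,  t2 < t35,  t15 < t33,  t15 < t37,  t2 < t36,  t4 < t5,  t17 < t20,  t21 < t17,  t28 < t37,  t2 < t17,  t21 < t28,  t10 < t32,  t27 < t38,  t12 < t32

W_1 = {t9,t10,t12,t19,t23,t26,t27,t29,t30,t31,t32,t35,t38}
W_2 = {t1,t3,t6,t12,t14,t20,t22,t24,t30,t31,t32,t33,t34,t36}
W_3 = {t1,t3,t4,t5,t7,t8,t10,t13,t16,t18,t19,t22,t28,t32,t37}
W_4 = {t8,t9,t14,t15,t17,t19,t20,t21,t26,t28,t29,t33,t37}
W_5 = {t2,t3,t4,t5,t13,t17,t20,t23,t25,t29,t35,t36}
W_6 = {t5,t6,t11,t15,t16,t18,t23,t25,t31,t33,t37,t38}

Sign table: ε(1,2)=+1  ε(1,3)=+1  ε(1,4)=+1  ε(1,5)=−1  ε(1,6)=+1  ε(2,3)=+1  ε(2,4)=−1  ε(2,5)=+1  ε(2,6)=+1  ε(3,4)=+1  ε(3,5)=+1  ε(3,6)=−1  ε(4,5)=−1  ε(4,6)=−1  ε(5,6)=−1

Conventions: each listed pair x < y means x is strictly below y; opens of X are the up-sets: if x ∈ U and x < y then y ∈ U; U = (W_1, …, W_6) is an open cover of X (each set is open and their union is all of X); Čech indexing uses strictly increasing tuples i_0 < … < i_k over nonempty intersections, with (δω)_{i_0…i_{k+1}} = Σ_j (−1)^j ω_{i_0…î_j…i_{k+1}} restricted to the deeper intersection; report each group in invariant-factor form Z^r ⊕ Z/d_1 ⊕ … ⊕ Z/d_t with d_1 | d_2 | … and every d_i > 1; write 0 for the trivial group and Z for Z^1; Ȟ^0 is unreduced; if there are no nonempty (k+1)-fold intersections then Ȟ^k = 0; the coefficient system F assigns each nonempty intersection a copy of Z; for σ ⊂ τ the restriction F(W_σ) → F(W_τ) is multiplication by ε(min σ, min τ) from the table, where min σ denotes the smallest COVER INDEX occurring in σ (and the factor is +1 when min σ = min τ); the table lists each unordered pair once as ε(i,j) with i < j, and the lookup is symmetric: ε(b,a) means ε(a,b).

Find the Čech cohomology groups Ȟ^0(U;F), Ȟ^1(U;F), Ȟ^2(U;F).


nonempty overlaps:
  W12={t12,t30,t31,t32} W13={t10,t19,t32} W14={t9,t19,t26,t29} W15={t23,t29,t35} W16={t23,t31,t38} W23={t1,t3,t22,t32} W24={t14,t20,t33} W25={t3,t20,t36} W26={t6,t31,t33} W34={t8,t19,t28,t37} W35={t3,t4,t5,t13} W36={t5,t16,t18,t37} W45={t17,t20,t29} W46={t15,t33,t37} W56={t5,t23,t25}
  W123={t32} W126={t31} W134={t19} W145={t29} W156={t23} W235={t3} W245={t20} W246={t33} W346={t37} W356={t5}
C dims 6,15,10; δ0: rk 6, SNF 1^5·2; δ1: rk 9, SNF 1^9
degree 0: 6−6−0 = 0 → Ȟ^0 ≅ 0
degree 1: 15−9−6 = 0 plus torsion [2] → Ȟ^1 ≅ Z/2
degree 2: 10−0−9 = 1 → Ȟ^2 ≅ Z

Ȟ^0 = 0, Ȟ^1 = Z/2, Ȟ^2 = Z


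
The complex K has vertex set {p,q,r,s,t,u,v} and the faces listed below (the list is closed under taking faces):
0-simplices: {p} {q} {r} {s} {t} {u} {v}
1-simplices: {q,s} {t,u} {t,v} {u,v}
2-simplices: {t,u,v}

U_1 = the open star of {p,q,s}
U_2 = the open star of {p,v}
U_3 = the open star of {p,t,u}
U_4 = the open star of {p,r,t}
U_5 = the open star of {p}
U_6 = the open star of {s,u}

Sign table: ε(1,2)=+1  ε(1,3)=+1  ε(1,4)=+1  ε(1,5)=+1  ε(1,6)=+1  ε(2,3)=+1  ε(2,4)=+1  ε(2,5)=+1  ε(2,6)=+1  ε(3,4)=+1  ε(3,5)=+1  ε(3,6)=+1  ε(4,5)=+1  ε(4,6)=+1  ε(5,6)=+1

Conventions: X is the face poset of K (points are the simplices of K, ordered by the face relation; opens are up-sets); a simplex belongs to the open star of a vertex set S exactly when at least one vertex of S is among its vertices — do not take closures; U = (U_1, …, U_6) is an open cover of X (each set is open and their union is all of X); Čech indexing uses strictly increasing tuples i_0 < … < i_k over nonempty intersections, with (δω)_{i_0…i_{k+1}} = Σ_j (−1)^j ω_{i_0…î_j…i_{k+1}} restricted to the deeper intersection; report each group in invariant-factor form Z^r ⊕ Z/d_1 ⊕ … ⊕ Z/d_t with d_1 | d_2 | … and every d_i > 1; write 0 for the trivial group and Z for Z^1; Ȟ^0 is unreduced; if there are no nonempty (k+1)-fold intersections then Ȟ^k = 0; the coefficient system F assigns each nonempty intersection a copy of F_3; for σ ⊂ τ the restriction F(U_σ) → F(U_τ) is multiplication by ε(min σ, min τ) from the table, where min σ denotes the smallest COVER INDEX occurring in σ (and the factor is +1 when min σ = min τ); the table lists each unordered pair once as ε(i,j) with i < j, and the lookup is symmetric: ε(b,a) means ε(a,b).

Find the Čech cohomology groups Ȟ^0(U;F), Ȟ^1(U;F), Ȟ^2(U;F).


nonempty overlaps:
  U1={{p},{q},{s},{q,s}} U2={{p},{v},{t,v},{u,v},{t,u,v}} U3={{p},{t},{u},{t,u},{t,v},{u,v},{t,u,v}} U4={{p},{r},{t},{t,u},{t,v},{t,u,v}} U5={{p}} U6={{s},{u},{q,s},{t,u},{u,v},{t,u,v}}
  U12={{p}} U13={{p}} U14={{p}} U15={{p}} U16={{s},{q,s}} U23={{p},{t,v},{u,v},{t,u,v}} U24={{p},{t,v},{t,u,v}} U25={{p}} U26={{u,v},{t,u,v}} U34={{p},{t},{t,u},{t,v},{t,u,v}} U35={{p}} U36={{u},{t,u},{u,v},{t,u,v}} U45={{p}} U46={{t,u},{t,u,v}}
  U123={{p}} U124={{p}} U125={{p}} U134={{p}} U135={{p}} U145={{p}} U234={{p},{t,v},{t,u,v}} U235={{p}} U236={{u,v},{t,u,v}} U245={{p}} U246={{t,u,v}} U345={{p}} U346={{t,u},{t,u,v}}
  U1234={{p}} U1235={{p}} U1245={{p}} U1345={{p}} U2345={{p}} U2346={{t,u,v}}
  U12345={{p}}
C dims 6,14,13,6; δ0: rk_F3 5; δ1: rk_F3 8; δ2: rk_F3 5
degree 0: 6−5−0 = 1 → Ȟ^0 ≅ Z/3
degree 1: 14−8−5 = 1 → Ȟ^1 ≅ Z/3
degree 2: 13−5−8 = 0 → Ȟ^2 ≅ 0

Ȟ^0 ≅ Z/3,  Ȟ^1 ≅ Z/3,  Ȟ^2 ≅ 0
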